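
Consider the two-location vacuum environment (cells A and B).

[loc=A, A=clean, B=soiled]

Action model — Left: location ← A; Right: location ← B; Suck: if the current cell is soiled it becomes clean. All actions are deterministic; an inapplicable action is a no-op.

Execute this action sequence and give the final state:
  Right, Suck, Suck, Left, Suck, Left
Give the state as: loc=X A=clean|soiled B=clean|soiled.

loc=A A=clean B=clean

Right (#1): loc=B A=clean B=soiled
Suck (#2): loc=B A=clean B=clean
Suck (#3): loc=B A=clean B=clean
Left (#4): loc=A A=clean B=clean
Suck (#5): loc=A A=clean B=clean
Left (#6): loc=A A=clean B=clean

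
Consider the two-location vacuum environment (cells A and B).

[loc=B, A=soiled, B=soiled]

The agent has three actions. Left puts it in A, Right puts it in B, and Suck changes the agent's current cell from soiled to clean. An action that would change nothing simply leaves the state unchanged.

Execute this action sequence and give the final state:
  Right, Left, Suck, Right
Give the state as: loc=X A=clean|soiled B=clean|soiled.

1) do Right; now loc=B A=soiled B=soiled
2) do Left; now loc=A A=soiled B=soiled
3) do Suck; now loc=A A=clean B=soiled
4) do Right; now loc=B A=clean B=soiled

loc=B A=clean B=soiled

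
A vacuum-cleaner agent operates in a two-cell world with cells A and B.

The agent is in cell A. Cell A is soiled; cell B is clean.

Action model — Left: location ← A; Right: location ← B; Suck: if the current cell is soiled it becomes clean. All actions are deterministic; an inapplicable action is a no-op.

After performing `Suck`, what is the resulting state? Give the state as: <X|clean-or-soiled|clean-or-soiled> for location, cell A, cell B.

start: <A|soiled|clean>
[1] after Suck: <A|clean|clean>

<A|clean|clean>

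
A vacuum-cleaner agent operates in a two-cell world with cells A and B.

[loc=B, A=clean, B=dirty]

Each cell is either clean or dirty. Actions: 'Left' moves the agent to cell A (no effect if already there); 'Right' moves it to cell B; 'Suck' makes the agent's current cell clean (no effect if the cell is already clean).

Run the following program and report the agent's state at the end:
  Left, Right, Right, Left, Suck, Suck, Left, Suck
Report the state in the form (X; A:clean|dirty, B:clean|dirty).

(A; A:clean, B:dirty)

1) do Left; now (A; A:clean, B:dirty)
2) do Right; now (B; A:clean, B:dirty)
3) do Right; now (B; A:clean, B:dirty)
4) do Left; now (A; A:clean, B:dirty)
5) do Suck; now (A; A:clean, B:dirty)
6) do Suck; now (A; A:clean, B:dirty)
7) do Left; now (A; A:clean, B:dirty)
8) do Suck; now (A; A:clean, B:dirty)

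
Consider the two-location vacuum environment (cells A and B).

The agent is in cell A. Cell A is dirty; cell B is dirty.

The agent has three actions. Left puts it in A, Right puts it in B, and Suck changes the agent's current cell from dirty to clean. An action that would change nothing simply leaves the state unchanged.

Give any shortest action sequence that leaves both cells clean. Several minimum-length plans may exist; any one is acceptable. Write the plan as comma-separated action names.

Suck, Right, Suck

1) do Suck; now loc=A A=clean B=dirty
2) do Right; now loc=B A=clean B=dirty
3) do Suck; now loc=B A=clean B=clean
min 3: Suck A + move + Suck B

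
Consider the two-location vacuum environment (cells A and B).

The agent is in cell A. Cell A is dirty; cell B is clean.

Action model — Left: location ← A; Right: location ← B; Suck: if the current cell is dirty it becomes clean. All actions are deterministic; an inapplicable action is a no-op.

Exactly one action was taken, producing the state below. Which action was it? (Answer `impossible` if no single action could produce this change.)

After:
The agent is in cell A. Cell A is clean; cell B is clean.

try  Left: in A — A dirty, B clean
try Right: in B — A dirty, B clean
try  Suck: in A — A clean, B clean  ← match

Suck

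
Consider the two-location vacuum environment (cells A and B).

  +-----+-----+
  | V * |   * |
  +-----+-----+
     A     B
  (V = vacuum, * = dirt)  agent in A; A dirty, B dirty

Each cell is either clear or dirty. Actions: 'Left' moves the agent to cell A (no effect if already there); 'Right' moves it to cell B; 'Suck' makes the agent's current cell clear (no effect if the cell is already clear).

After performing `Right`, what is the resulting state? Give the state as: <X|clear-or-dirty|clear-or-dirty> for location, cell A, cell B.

start: <A|dirty|dirty>
t=1 Right ⇒ <B|dirty|dirty>

<B|dirty|dirty>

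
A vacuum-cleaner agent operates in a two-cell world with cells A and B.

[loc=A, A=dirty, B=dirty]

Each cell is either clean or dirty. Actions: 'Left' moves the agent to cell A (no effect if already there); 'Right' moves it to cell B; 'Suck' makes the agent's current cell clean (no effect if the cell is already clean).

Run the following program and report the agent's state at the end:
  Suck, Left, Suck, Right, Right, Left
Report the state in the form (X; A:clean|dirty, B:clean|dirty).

1) do Suck; now (A; A:clean, B:dirty)
2) do Left; now (A; A:clean, B:dirty)
3) do Suck; now (A; A:clean, B:dirty)
4) do Right; now (B; A:clean, B:dirty)
5) do Right; now (B; A:clean, B:dirty)
6) do Left; now (A; A:clean, B:dirty)

(A; A:clean, B:dirty)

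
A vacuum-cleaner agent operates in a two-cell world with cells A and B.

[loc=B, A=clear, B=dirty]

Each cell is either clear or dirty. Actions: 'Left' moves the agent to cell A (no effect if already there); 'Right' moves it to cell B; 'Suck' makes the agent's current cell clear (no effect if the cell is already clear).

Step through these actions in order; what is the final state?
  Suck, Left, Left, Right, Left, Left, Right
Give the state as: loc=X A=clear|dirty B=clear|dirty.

1. Suck → loc=B A=clear B=clear
2. Left → loc=A A=clear B=clear
3. Left → loc=A A=clear B=clear
4. Right → loc=B A=clear B=clear
5. Left → loc=A A=clear B=clear
6. Left → loc=A A=clear B=clear
7. Right → loc=B A=clear B=clear

loc=B A=clear B=clear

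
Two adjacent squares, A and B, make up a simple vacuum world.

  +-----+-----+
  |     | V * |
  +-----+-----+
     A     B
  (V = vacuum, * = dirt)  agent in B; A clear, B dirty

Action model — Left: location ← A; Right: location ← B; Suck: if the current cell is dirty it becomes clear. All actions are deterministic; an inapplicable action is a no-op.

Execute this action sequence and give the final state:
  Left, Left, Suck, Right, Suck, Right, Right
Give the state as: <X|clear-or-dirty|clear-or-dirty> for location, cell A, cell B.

1) do Left; now <A|clear|dirty>
2) do Left; now <A|clear|dirty>
3) do Suck; now <A|clear|dirty>
4) do Right; now <B|clear|dirty>
5) do Suck; now <B|clear|clear>
6) do Right; now <B|clear|clear>
7) do Right; now <B|clear|clear>

<B|clear|clear>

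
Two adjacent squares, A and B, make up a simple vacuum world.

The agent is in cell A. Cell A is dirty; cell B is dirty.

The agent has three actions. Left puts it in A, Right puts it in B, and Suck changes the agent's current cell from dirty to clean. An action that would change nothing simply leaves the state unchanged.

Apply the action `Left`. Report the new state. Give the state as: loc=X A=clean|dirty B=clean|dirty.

loc=A A=dirty B=dirty

start: loc=A A=dirty B=dirty
step 1/1 (Left): loc=A A=dirty B=dirty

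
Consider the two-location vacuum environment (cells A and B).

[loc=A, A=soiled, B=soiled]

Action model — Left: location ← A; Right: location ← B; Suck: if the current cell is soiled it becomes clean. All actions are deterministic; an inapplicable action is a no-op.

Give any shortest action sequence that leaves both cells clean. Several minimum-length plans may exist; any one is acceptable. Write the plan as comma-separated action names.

t=1 Suck ⇒ (A; A:clean, B:soiled)
t=2 Right ⇒ (B; A:clean, B:soiled)
t=3 Suck ⇒ (B; A:clean, B:clean)
min 3: Suck A + move + Suck B

Suck, Right, Suck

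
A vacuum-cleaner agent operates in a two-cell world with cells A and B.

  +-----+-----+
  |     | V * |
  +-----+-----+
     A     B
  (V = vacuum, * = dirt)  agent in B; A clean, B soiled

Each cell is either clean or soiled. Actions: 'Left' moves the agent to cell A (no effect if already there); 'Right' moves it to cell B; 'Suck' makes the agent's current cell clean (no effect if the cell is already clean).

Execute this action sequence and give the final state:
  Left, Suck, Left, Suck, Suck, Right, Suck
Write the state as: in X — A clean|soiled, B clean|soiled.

in B — A clean, B clean

1) do Left; now in A — A clean, B soiled
2) do Suck; now in A — A clean, B soiled
3) do Left; now in A — A clean, B soiled
4) do Suck; now in A — A clean, B soiled
5) do Suck; now in A — A clean, B soiled
6) do Right; now in B — A clean, B soiled
7) do Suck; now in B — A clean, B clean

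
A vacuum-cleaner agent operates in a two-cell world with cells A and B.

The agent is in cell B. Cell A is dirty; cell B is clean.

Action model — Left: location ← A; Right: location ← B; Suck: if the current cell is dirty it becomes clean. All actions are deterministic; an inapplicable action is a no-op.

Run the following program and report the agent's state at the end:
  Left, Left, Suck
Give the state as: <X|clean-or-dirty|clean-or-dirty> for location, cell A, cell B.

t=1 Left ⇒ <A|dirty|clean>
t=2 Left ⇒ <A|dirty|clean>
t=3 Suck ⇒ <A|clean|clean>

<A|clean|clean>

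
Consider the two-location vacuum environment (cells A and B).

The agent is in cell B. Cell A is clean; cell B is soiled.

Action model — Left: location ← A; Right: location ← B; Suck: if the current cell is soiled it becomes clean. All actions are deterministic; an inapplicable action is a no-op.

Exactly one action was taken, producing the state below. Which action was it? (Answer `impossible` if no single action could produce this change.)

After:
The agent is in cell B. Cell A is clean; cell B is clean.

try  Left: (A; A:clean, B:soiled)
try Right: (B; A:clean, B:soiled)
try  Suck: (B; A:clean, B:clean)  ← match

Suck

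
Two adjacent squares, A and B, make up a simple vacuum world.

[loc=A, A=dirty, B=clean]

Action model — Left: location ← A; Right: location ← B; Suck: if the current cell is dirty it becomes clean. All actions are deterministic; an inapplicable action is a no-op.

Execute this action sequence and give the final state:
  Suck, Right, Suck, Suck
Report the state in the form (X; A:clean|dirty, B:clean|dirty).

1. Suck → (A; A:clean, B:clean)
2. Right → (B; A:clean, B:clean)
3. Suck → (B; A:clean, B:clean)
4. Suck → (B; A:clean, B:clean)

(B; A:clean, B:clean)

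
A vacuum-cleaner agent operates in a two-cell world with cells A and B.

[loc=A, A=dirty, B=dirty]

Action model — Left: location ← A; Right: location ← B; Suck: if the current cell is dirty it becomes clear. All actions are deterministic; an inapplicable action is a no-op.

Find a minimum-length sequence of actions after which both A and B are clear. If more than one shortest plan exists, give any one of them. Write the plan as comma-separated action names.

[1] after Suck: in A — A clear, B dirty
[2] after Right: in B — A clear, B dirty
[3] after Suck: in B — A clear, B clear
min 3: Suck A + move + Suck B

Suck, Right, Suck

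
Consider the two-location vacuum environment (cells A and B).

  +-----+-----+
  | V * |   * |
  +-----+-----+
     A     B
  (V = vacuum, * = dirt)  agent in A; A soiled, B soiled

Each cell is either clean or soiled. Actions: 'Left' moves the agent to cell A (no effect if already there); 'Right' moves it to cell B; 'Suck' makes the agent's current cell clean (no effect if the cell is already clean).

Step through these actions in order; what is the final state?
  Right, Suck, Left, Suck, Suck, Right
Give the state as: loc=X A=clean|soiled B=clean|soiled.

step 1/6 (Right): loc=B A=soiled B=soiled
step 2/6 (Suck): loc=B A=soiled B=clean
step 3/6 (Left): loc=A A=soiled B=clean
step 4/6 (Suck): loc=A A=clean B=clean
step 5/6 (Suck): loc=A A=clean B=clean
step 6/6 (Right): loc=B A=clean B=clean

loc=B A=clean B=clean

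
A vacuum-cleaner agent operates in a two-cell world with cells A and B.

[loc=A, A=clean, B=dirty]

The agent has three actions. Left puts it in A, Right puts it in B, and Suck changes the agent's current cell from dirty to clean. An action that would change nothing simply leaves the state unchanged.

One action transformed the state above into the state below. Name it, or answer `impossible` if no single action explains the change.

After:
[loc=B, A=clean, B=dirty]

Right

try  Left: in A — A clean, B dirty
try Right: in B — A clean, B dirty  ← match
try  Suck: in A — A clean, B dirty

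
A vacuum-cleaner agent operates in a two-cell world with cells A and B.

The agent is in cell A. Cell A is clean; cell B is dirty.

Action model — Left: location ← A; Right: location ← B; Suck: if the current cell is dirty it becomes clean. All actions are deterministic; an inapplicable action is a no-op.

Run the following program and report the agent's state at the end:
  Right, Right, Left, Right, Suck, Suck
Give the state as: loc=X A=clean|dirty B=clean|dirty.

step 1/6 (Right): loc=B A=clean B=dirty
step 2/6 (Right): loc=B A=clean B=dirty
step 3/6 (Left): loc=A A=clean B=dirty
step 4/6 (Right): loc=B A=clean B=dirty
step 5/6 (Suck): loc=B A=clean B=clean
step 6/6 (Suck): loc=B A=clean B=clean

loc=B A=clean B=clean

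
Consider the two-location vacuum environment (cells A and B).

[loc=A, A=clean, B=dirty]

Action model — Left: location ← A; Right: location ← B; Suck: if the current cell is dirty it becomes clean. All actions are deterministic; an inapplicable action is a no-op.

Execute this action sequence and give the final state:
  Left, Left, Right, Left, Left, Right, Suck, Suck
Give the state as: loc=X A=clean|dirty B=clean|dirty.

step 1/8 (Left): loc=A A=clean B=dirty
step 2/8 (Left): loc=A A=clean B=dirty
step 3/8 (Right): loc=B A=clean B=dirty
step 4/8 (Left): loc=A A=clean B=dirty
step 5/8 (Left): loc=A A=clean B=dirty
step 6/8 (Right): loc=B A=clean B=dirty
step 7/8 (Suck): loc=B A=clean B=clean
step 8/8 (Suck): loc=B A=clean B=clean

loc=B A=clean B=clean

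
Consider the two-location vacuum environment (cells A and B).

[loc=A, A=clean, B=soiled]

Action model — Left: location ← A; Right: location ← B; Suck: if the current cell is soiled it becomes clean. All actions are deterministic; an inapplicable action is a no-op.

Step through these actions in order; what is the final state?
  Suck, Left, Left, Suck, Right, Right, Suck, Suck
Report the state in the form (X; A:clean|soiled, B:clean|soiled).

(B; A:clean, B:clean)

1) do Suck; now (A; A:clean, B:soiled)
2) do Left; now (A; A:clean, B:soiled)
3) do Left; now (A; A:clean, B:soiled)
4) do Suck; now (A; A:clean, B:soiled)
5) do Right; now (B; A:clean, B:soiled)
6) do Right; now (B; A:clean, B:soiled)
7) do Suck; now (B; A:clean, B:clean)
8) do Suck; now (B; A:clean, B:clean)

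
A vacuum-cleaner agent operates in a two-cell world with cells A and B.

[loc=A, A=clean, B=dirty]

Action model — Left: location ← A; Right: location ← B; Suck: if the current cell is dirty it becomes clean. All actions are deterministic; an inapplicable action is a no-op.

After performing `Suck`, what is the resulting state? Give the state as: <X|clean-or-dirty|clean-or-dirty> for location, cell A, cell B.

start: <A|clean|dirty>
1. Suck → <A|clean|dirty>

<A|clean|dirty>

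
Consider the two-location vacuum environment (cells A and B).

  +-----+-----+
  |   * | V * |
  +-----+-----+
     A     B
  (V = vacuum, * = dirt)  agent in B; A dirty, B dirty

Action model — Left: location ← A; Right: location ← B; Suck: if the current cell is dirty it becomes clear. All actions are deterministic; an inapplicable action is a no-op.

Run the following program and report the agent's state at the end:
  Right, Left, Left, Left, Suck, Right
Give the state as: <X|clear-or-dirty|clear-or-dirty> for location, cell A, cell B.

<B|clear|dirty>

[1] after Right: <B|dirty|dirty>
[2] after Left: <A|dirty|dirty>
[3] after Left: <A|dirty|dirty>
[4] after Left: <A|dirty|dirty>
[5] after Suck: <A|clear|dirty>
[6] after Right: <B|clear|dirty>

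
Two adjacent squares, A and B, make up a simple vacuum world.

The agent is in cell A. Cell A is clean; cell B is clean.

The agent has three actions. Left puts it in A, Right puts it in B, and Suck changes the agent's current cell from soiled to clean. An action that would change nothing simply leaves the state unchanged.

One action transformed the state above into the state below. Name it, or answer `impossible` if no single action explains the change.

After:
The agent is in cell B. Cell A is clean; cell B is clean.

Right

try  Left: loc=A A=clean B=clean
try Right: loc=B A=clean B=clean  ← match
try  Suck: loc=A A=clean B=clean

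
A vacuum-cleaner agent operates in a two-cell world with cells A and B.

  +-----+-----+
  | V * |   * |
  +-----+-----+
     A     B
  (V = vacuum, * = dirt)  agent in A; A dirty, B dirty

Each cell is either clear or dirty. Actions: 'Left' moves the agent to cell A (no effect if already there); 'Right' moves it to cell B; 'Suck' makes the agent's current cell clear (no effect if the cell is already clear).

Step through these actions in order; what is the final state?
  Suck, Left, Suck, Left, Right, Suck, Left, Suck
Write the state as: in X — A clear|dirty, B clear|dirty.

in A — A clear, B clear

[1] after Suck: in A — A clear, B dirty
[2] after Left: in A — A clear, B dirty
[3] after Suck: in A — A clear, B dirty
[4] after Left: in A — A clear, B dirty
[5] after Right: in B — A clear, B dirty
[6] after Suck: in B — A clear, B clear
[7] after Left: in A — A clear, B clear
[8] after Suck: in A — A clear, B clear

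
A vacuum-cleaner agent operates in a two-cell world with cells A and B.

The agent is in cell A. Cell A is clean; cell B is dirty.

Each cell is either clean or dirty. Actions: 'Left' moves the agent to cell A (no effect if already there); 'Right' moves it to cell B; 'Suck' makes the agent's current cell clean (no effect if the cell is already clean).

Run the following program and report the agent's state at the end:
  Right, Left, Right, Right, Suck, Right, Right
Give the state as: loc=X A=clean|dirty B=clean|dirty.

step 1/7 (Right): loc=B A=clean B=dirty
step 2/7 (Left): loc=A A=clean B=dirty
step 3/7 (Right): loc=B A=clean B=dirty
step 4/7 (Right): loc=B A=clean B=dirty
step 5/7 (Suck): loc=B A=clean B=clean
step 6/7 (Right): loc=B A=clean B=clean
step 7/7 (Right): loc=B A=clean B=clean

loc=B A=clean B=clean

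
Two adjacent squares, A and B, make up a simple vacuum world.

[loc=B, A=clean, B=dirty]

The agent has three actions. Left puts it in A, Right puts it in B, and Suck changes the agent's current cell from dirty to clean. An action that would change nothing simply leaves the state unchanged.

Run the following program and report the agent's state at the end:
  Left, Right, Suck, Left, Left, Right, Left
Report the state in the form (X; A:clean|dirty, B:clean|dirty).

(A; A:clean, B:clean)

step 1/7 (Left): (A; A:clean, B:dirty)
step 2/7 (Right): (B; A:clean, B:dirty)
step 3/7 (Suck): (B; A:clean, B:clean)
step 4/7 (Left): (A; A:clean, B:clean)
step 5/7 (Left): (A; A:clean, B:clean)
step 6/7 (Right): (B; A:clean, B:clean)
step 7/7 (Left): (A; A:clean, B:clean)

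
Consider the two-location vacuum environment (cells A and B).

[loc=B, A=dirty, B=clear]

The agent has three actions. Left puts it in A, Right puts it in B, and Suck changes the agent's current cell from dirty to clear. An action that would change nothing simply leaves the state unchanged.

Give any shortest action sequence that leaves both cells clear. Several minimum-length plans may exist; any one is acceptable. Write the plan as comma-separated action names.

Left, Suck

1) do Left; now loc=A A=dirty B=clear
2) do Suck; now loc=A A=clear B=clear
min 2: go A then Suck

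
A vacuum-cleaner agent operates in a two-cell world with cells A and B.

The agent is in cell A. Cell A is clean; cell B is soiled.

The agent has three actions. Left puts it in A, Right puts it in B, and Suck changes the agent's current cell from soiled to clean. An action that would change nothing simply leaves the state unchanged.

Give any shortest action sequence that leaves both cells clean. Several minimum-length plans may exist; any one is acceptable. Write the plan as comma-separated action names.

1. Right → loc=B A=clean B=soiled
2. Suck → loc=B A=clean B=clean
min 2: go B then Suck

Right, Suck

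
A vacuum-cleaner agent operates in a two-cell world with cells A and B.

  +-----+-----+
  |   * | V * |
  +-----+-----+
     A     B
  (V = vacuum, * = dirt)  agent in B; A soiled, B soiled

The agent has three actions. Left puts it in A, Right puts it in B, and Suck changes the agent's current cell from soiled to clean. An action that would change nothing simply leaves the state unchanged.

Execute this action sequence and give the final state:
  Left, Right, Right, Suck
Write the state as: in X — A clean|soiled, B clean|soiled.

in B — A soiled, B clean

Left (#1): in A — A soiled, B soiled
Right (#2): in B — A soiled, B soiled
Right (#3): in B — A soiled, B soiled
Suck (#4): in B — A soiled, B clean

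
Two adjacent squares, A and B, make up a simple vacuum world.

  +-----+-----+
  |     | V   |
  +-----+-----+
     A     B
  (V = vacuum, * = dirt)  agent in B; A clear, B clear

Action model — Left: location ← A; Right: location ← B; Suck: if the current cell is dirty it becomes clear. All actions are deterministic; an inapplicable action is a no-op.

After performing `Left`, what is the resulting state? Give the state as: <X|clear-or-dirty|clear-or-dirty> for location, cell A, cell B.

<A|clear|clear>

start: <B|clear|clear>
[1] after Left: <A|clear|clear>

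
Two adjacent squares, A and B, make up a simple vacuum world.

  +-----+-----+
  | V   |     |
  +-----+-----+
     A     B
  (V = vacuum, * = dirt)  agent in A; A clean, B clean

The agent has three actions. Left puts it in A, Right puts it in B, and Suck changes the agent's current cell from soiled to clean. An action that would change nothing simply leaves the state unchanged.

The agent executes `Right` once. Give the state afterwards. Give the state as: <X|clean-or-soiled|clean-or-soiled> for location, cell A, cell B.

<B|clean|clean>

start: <A|clean|clean>
t=1 Right ⇒ <B|clean|clean>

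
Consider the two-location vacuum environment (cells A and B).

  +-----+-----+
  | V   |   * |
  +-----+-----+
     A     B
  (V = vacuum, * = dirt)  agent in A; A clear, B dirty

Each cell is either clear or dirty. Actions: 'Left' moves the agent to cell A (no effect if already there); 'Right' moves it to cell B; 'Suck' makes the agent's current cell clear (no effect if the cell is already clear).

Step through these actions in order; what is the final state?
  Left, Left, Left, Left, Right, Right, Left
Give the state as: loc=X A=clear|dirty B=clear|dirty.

t=1 Left ⇒ loc=A A=clear B=dirty
t=2 Left ⇒ loc=A A=clear B=dirty
t=3 Left ⇒ loc=A A=clear B=dirty
t=4 Left ⇒ loc=A A=clear B=dirty
t=5 Right ⇒ loc=B A=clear B=dirty
t=6 Right ⇒ loc=B A=clear B=dirty
t=7 Left ⇒ loc=A A=clear B=dirty

loc=A A=clear B=dirty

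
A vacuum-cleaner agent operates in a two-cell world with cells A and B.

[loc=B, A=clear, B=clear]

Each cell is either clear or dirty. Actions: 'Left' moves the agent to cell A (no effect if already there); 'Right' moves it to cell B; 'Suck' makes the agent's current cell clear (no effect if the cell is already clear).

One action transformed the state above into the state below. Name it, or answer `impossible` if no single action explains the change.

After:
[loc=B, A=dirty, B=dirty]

try  Left: loc=A A=clear B=clear
try Right: loc=B A=clear B=clear
try  Suck: loc=B A=clear B=clear
no single action produces the after-state

impossible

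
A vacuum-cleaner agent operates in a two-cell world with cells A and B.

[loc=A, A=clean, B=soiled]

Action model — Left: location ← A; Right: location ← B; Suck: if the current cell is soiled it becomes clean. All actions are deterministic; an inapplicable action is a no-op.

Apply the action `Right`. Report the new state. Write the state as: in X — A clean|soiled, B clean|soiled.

start: in A — A clean, B soiled
step 1/1 (Right): in B — A clean, B soiled

in B — A clean, B soiled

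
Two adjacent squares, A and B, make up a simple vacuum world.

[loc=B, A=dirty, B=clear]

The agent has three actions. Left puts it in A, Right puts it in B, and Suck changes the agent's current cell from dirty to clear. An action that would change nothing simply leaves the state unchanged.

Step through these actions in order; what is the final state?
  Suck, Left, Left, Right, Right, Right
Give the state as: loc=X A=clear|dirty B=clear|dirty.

Suck (#1): loc=B A=dirty B=clear
Left (#2): loc=A A=dirty B=clear
Left (#3): loc=A A=dirty B=clear
Right (#4): loc=B A=dirty B=clear
Right (#5): loc=B A=dirty B=clear
Right (#6): loc=B A=dirty B=clear

loc=B A=dirty B=clear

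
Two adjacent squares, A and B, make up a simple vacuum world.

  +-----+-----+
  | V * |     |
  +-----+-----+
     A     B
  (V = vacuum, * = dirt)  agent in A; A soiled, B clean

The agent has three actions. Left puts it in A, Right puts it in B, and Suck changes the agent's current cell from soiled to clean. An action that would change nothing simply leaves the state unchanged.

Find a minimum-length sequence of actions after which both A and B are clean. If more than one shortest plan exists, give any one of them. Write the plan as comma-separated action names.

Suck

1) do Suck; now in A — A clean, B clean
min 1: A is soiled, one Suck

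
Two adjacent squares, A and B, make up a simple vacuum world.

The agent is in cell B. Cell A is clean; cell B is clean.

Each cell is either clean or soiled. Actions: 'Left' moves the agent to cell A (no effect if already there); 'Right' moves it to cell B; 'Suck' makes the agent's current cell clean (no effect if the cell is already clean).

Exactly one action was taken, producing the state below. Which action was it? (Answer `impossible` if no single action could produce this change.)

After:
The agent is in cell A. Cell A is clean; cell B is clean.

try  Left: <A|clean|clean>  ← match
try Right: <B|clean|clean>
try  Suck: <B|clean|clean>

Left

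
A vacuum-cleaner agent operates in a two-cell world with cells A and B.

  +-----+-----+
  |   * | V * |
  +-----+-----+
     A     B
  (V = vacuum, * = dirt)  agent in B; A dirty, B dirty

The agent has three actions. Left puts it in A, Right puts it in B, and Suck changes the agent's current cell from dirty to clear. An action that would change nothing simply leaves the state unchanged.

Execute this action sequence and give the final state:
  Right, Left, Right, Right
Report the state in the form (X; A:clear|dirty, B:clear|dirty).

(B; A:dirty, B:dirty)

Right (#1): (B; A:dirty, B:dirty)
Left (#2): (A; A:dirty, B:dirty)
Right (#3): (B; A:dirty, B:dirty)
Right (#4): (B; A:dirty, B:dirty)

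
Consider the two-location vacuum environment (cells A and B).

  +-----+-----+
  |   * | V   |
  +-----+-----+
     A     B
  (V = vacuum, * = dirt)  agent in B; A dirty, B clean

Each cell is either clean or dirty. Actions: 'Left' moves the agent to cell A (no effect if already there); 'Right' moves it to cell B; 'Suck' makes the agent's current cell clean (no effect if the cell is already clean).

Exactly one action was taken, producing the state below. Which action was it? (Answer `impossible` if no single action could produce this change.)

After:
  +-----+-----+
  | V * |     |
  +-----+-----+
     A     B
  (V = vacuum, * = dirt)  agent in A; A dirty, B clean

Left

try  Left: <A|dirty|clean>  ← match
try Right: <B|dirty|clean>
try  Suck: <B|dirty|clean>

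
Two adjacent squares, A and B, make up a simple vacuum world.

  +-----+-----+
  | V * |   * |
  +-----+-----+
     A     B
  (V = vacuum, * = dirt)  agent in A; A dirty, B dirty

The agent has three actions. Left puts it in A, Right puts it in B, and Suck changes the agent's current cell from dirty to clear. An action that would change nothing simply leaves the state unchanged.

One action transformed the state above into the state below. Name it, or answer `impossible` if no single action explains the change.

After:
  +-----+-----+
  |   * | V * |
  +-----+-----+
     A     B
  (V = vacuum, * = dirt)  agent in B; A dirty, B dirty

Right

try  Left: (A; A:dirty, B:dirty)
try Right: (B; A:dirty, B:dirty)  ← match
try  Suck: (A; A:clear, B:dirty)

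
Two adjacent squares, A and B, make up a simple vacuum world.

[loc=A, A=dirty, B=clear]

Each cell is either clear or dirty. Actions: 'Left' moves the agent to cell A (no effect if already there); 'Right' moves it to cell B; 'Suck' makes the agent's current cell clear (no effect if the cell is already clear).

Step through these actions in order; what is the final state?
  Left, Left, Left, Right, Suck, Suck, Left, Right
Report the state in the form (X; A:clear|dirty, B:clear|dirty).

(B; A:dirty, B:clear)

1. Left → (A; A:dirty, B:clear)
2. Left → (A; A:dirty, B:clear)
3. Left → (A; A:dirty, B:clear)
4. Right → (B; A:dirty, B:clear)
5. Suck → (B; A:dirty, B:clear)
6. Suck → (B; A:dirty, B:clear)
7. Left → (A; A:dirty, B:clear)
8. Right → (B; A:dirty, B:clear)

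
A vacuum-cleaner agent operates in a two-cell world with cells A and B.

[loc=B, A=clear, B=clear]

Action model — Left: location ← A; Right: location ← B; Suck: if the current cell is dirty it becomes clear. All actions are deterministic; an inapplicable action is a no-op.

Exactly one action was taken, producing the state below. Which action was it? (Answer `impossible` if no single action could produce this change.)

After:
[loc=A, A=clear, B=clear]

Left

try  Left: in A — A clear, B clear  ← match
try Right: in B — A clear, B clear
try  Suck: in B — A clear, B clear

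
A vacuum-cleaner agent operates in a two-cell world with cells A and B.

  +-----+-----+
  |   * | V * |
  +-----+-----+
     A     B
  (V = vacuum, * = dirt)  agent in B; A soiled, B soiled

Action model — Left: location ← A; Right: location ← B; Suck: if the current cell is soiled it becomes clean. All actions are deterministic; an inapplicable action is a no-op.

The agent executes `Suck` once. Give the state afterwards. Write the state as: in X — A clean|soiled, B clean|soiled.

in B — A soiled, B clean

start: in B — A soiled, B soiled
step 1/1 (Suck): in B — A soiled, B clean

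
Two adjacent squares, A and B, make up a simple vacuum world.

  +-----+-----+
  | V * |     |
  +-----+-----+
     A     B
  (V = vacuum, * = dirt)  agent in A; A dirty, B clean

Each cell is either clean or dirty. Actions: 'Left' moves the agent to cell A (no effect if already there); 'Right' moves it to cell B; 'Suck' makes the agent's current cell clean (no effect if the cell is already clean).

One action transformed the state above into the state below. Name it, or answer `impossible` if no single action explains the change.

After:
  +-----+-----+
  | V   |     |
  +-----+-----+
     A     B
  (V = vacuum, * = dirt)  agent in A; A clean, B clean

Suck

try  Left: (A; A:dirty, B:clean)
try Right: (B; A:dirty, B:clean)
try  Suck: (A; A:clean, B:clean)  ← match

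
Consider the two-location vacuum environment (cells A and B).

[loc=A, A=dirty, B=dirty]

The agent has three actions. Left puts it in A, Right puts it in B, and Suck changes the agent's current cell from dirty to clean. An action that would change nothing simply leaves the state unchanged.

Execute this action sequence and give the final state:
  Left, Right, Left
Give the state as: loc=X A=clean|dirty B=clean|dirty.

1. Left → loc=A A=dirty B=dirty
2. Right → loc=B A=dirty B=dirty
3. Left → loc=A A=dirty B=dirty

loc=A A=dirty B=dirty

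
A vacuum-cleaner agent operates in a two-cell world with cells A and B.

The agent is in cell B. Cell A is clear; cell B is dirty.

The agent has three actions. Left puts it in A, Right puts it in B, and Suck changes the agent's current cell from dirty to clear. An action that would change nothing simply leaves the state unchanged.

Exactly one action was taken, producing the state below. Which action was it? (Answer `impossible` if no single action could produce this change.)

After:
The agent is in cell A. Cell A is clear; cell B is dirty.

Left

try  Left: (A; A:clear, B:dirty)  ← match
try Right: (B; A:clear, B:dirty)
try  Suck: (B; A:clear, B:clear)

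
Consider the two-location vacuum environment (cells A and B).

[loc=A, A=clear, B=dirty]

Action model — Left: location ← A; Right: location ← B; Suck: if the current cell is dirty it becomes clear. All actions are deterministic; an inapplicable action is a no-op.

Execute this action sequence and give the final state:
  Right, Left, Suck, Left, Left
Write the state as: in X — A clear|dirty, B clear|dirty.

in A — A clear, B dirty

Right (#1): in B — A clear, B dirty
Left (#2): in A — A clear, B dirty
Suck (#3): in A — A clear, B dirty
Left (#4): in A — A clear, B dirty
Left (#5): in A — A clear, B dirty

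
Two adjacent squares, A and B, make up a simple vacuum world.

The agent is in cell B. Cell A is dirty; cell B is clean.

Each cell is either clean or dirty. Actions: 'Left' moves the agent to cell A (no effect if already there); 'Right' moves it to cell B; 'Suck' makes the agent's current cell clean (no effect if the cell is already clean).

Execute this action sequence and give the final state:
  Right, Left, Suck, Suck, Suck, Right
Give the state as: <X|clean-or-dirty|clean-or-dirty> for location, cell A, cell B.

<B|clean|clean>

t=1 Right ⇒ <B|dirty|clean>
t=2 Left ⇒ <A|dirty|clean>
t=3 Suck ⇒ <A|clean|clean>
t=4 Suck ⇒ <A|clean|clean>
t=5 Suck ⇒ <A|clean|clean>
t=6 Right ⇒ <B|clean|clean>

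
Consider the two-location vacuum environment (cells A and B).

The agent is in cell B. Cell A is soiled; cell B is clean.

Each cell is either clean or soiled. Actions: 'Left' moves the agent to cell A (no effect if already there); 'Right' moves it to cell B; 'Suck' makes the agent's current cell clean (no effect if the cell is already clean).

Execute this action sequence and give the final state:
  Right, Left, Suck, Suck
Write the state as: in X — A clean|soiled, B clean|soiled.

in A — A clean, B clean

1) do Right; now in B — A soiled, B clean
2) do Left; now in A — A soiled, B clean
3) do Suck; now in A — A clean, B clean
4) do Suck; now in A — A clean, B clean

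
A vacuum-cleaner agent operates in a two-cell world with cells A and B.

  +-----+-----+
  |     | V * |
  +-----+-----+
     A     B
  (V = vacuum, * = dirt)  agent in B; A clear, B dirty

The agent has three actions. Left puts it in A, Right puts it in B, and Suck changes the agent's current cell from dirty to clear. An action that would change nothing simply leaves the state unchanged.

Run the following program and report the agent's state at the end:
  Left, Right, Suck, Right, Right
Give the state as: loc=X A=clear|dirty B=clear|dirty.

loc=B A=clear B=clear

t=1 Left ⇒ loc=A A=clear B=dirty
t=2 Right ⇒ loc=B A=clear B=dirty
t=3 Suck ⇒ loc=B A=clear B=clear
t=4 Right ⇒ loc=B A=clear B=clear
t=5 Right ⇒ loc=B A=clear B=clear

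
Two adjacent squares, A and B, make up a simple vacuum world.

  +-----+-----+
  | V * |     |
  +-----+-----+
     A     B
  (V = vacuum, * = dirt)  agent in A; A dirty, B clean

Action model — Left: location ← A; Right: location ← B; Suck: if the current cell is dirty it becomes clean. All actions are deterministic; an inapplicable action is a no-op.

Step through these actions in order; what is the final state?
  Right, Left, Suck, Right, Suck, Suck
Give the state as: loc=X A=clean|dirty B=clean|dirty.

[1] after Right: loc=B A=dirty B=clean
[2] after Left: loc=A A=dirty B=clean
[3] after Suck: loc=A A=clean B=clean
[4] after Right: loc=B A=clean B=clean
[5] after Suck: loc=B A=clean B=clean
[6] after Suck: loc=B A=clean B=clean

loc=B A=clean B=clean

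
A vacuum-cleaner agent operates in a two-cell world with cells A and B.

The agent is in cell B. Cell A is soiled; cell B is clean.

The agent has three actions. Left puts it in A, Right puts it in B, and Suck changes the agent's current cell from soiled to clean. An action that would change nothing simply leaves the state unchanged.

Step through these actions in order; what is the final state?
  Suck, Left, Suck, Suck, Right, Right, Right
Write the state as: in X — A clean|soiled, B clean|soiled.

Suck (#1): in B — A soiled, B clean
Left (#2): in A — A soiled, B clean
Suck (#3): in A — A clean, B clean
Suck (#4): in A — A clean, B clean
Right (#5): in B — A clean, B clean
Right (#6): in B — A clean, B clean
Right (#7): in B — A clean, B clean

in B — A clean, B clean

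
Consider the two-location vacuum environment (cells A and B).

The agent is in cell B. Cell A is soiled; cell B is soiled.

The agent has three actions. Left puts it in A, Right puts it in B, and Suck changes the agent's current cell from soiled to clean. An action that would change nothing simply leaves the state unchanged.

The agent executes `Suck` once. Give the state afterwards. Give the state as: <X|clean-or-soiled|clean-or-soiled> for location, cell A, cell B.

<B|soiled|clean>

start: <B|soiled|soiled>
[1] after Suck: <B|soiled|clean>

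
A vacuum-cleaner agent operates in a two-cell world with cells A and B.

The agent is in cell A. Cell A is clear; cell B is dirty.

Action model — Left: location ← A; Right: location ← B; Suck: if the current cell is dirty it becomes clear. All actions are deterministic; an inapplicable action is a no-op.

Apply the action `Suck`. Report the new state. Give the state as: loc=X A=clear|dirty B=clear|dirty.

start: loc=A A=clear B=dirty
t=1 Suck ⇒ loc=A A=clear B=dirty

loc=A A=clear B=dirty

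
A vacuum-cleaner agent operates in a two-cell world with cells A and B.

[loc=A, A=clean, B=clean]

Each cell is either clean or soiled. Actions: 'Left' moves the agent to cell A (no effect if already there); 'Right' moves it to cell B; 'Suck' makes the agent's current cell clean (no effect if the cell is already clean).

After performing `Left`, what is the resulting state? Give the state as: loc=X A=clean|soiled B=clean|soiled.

start: loc=A A=clean B=clean
step 1/1 (Left): loc=A A=clean B=clean

loc=A A=clean B=clean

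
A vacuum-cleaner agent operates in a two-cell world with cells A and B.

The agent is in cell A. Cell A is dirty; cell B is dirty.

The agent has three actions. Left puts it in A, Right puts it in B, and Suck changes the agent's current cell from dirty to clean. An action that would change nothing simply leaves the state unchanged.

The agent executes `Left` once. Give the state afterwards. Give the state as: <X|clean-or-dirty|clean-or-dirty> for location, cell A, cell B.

<A|dirty|dirty>

start: <A|dirty|dirty>
Left (#1): <A|dirty|dirty>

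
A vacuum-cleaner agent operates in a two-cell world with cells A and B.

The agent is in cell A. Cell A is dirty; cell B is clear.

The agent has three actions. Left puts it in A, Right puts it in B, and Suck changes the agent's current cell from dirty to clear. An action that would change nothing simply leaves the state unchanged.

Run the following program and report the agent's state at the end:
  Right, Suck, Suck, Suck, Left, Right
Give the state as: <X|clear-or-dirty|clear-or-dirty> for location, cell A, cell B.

<B|dirty|clear>

t=1 Right ⇒ <B|dirty|clear>
t=2 Suck ⇒ <B|dirty|clear>
t=3 Suck ⇒ <B|dirty|clear>
t=4 Suck ⇒ <B|dirty|clear>
t=5 Left ⇒ <A|dirty|clear>
t=6 Right ⇒ <B|dirty|clear>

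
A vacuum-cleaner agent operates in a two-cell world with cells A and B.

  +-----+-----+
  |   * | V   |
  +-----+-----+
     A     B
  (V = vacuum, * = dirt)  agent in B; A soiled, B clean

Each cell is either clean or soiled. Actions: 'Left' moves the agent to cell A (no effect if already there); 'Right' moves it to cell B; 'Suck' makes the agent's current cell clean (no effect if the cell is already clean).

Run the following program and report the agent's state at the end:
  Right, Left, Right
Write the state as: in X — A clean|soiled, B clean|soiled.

in B — A soiled, B clean

1) do Right; now in B — A soiled, B clean
2) do Left; now in A — A soiled, B clean
3) do Right; now in B — A soiled, B clean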